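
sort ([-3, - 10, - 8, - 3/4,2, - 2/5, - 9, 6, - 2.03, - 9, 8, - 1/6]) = [ - 10, - 9, - 9,-8, - 3, - 2.03 , - 3/4,-2/5, - 1/6 , 2, 6 , 8 ]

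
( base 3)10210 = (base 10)102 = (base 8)146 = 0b1100110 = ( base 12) 86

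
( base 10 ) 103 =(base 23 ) 4B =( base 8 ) 147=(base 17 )61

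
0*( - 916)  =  0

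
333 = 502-169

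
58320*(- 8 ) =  - 466560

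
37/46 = 37/46 = 0.80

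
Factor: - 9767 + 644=-3^1*3041^1 = - 9123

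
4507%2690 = 1817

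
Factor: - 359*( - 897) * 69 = 22219587 = 3^2 * 13^1 *23^2* 359^1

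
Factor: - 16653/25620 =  - 2^( - 2)*5^(-1 )*13^1 = - 13/20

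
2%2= 0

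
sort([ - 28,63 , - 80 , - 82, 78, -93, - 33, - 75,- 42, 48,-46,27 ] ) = [ - 93, - 82, - 80,-75, - 46, - 42, - 33,-28, 27, 48 , 63, 78] 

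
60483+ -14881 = 45602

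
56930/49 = 1161 + 41/49 = 1161.84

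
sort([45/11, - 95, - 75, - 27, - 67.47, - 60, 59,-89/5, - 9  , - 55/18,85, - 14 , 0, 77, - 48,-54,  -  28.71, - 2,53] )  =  [  -  95,  -  75, - 67.47,-60, - 54 , - 48, - 28.71, - 27, - 89/5, - 14, - 9, - 55/18, - 2  ,  0, 45/11,53, 59, 77,  85]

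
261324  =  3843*68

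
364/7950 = 182/3975  =  0.05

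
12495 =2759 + 9736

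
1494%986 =508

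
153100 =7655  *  20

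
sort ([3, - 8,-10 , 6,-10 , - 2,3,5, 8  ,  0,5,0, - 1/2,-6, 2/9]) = [ - 10,  -  10, - 8, - 6,-2, - 1/2, 0,0, 2/9,3, 3, 5,5, 6,8] 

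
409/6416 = 409/6416 = 0.06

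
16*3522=56352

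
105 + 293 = 398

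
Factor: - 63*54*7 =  - 23814 = - 2^1*3^5*7^2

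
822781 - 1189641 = -366860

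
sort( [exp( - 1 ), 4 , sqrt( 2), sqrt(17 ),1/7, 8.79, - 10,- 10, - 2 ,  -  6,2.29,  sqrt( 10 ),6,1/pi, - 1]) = [ - 10,-10, - 6,-2, - 1 , 1/7,  1/pi, exp( - 1), sqrt( 2), 2.29 , sqrt(  10), 4, sqrt (17 ), 6 , 8.79] 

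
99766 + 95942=195708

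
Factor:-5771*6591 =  - 38036661 =- 3^1*13^3*29^1*199^1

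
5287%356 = 303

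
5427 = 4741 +686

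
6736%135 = 121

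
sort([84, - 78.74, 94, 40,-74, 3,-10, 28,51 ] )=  [-78.74, - 74,- 10, 3, 28, 40, 51, 84, 94 ]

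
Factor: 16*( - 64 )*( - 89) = 2^10 * 89^1 = 91136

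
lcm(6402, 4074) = 44814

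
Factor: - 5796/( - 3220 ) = 9/5 = 3^2*5^ ( - 1)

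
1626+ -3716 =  - 2090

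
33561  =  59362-25801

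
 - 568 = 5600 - 6168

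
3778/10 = 1889/5 = 377.80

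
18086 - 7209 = 10877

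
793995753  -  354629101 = 439366652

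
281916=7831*36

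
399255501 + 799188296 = 1198443797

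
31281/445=31281/445 = 70.29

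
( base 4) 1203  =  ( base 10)99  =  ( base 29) 3C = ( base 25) 3o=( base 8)143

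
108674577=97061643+11612934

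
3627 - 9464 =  - 5837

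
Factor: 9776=2^4 * 13^1*47^1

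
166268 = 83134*2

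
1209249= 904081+305168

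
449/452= 449/452 = 0.99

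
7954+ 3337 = 11291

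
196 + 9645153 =9645349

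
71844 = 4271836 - 4199992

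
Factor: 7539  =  3^1*7^1*359^1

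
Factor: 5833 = 19^1*307^1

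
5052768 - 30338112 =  - 25285344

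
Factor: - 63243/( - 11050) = 2^( - 1 )*3^2*5^( - 2)*13^(-1 )*17^(-1 )*7027^1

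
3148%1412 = 324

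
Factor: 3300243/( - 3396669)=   -  1100081/1132223 = - 19^1*57899^1*1132223^( - 1 ) 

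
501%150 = 51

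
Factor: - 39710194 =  - 2^1 * 31^1*727^1*881^1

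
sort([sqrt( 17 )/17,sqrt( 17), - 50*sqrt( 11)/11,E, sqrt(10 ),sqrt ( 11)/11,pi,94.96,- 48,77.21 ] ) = [-48, - 50 * sqrt(11) /11, sqrt( 17) /17,sqrt(11 ) /11,E,pi,sqrt( 10)  ,  sqrt( 17) , 77.21,94.96] 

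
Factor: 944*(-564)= - 2^6*3^1*47^1*59^1 = - 532416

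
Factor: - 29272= - 2^3*3659^1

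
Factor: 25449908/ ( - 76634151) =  - 2313628/6966741 = - 2^2*3^( - 1 ) * 578407^1 * 2322247^( - 1 ) 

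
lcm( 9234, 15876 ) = 904932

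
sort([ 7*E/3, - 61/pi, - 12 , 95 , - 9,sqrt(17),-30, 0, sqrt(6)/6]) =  [ - 30, - 61/pi, - 12, - 9, 0,sqrt (6 )/6, sqrt( 17 ), 7*  E/3,95]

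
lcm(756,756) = 756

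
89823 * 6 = 538938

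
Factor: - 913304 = -2^3*7^1 * 47^1 * 347^1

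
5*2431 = 12155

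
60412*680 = 41080160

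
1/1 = 1 = 1.00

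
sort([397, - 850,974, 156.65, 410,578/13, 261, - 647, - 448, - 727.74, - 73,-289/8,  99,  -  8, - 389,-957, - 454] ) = [  -  957, - 850 , -727.74, - 647,  -  454, - 448, - 389, - 73, - 289/8, - 8, 578/13,99,156.65, 261, 397, 410, 974] 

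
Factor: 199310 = 2^1*5^1*19^1*1049^1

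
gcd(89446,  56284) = 2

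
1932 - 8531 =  - 6599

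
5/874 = 5/874= 0.01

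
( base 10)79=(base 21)3G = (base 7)142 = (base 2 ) 1001111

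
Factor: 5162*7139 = 2^1*11^2 * 29^1 * 59^1*89^1 =36851518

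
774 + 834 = 1608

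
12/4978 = 6/2489 = 0.00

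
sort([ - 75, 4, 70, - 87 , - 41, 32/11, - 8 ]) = [ - 87, - 75, - 41,  -  8, 32/11, 4, 70]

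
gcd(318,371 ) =53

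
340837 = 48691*7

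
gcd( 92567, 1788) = 1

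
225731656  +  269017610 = 494749266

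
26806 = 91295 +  - 64489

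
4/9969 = 4/9969 = 0.00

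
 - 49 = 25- 74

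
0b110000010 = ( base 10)386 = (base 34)BC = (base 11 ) 321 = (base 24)g2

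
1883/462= 4 + 5/66 = 4.08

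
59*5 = 295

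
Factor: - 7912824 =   -  2^3*3^1*29^1*11369^1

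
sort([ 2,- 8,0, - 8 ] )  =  [-8, - 8, 0, 2 ]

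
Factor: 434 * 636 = 276024=2^3*3^1*7^1*31^1 * 53^1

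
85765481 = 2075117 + 83690364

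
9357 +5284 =14641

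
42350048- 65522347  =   - 23172299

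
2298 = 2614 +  - 316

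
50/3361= 50/3361=0.01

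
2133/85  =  2133/85=25.09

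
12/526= 6/263 = 0.02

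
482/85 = 5 + 57/85 = 5.67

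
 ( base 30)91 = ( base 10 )271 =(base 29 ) 9a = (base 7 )535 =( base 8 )417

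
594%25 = 19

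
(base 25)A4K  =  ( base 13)2b90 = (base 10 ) 6370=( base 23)C0M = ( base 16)18E2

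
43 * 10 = 430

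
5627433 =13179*427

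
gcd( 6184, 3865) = 773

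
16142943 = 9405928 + 6737015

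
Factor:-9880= -2^3*5^1*13^1  *19^1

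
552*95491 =52711032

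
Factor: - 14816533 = -14816533^1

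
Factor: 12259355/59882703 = 3^( - 1 )*5^1*43^(-1)*73^( - 1)*6359^( - 1)*2451871^1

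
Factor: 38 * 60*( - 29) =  - 66120 = - 2^3*3^1*5^1*19^1*29^1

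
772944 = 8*96618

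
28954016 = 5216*5551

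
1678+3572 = 5250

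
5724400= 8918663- 3194263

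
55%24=7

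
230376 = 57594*4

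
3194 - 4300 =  - 1106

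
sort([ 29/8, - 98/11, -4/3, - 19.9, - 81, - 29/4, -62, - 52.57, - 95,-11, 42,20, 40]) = [-95,-81, - 62,-52.57, - 19.9,-11, - 98/11, - 29/4,-4/3, 29/8, 20,40, 42 ] 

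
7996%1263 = 418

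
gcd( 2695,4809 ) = 7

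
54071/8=54071/8 = 6758.88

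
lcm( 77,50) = 3850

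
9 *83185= 748665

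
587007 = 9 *65223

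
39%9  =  3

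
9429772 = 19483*484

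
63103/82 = 769+45/82= 769.55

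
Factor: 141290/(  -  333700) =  - 199/470= - 2^( - 1)*5^( - 1) *47^( - 1)*199^1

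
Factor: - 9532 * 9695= - 2^2*5^1*7^1*277^1*2383^1  =  - 92412740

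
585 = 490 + 95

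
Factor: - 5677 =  - 7^1 * 811^1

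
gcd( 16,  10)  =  2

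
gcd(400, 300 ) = 100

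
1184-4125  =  - 2941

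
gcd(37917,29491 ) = 4213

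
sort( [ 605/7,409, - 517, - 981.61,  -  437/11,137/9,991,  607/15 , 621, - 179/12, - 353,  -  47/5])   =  [ - 981.61,-517, - 353 , - 437/11, - 179/12, - 47/5 , 137/9, 607/15,605/7,409, 621 , 991]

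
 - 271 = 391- 662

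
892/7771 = 892/7771 =0.11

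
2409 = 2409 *1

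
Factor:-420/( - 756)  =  3^ (-2)*5^1 = 5/9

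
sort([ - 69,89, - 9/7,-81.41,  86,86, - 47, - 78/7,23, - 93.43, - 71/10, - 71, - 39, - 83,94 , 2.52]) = [- 93.43, - 83, - 81.41, - 71, - 69, - 47, - 39, - 78/7, - 71/10, - 9/7, 2.52,  23,86,86,89, 94 ] 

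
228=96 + 132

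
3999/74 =3999/74= 54.04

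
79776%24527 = 6195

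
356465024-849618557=  -  493153533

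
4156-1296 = 2860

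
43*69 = 2967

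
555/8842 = 555/8842= 0.06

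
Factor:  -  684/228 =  - 3^1 =- 3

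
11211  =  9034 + 2177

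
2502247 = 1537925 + 964322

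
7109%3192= 725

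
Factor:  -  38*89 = -2^1*19^1*89^1 = -  3382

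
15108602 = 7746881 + 7361721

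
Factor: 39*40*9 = 14040 = 2^3 *3^3 * 5^1*13^1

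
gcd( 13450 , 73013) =1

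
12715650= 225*56514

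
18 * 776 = 13968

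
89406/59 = 89406/59 =1515.36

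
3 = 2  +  1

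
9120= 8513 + 607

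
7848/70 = 3924/35= 112.11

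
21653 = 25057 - 3404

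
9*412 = 3708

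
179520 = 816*220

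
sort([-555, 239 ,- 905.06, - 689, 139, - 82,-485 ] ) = [ - 905.06 ,  -  689, - 555, - 485 ,-82,139,  239 ] 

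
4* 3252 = 13008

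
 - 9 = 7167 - 7176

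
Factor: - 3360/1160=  - 2^2*3^1*7^1*29^( - 1) = - 84/29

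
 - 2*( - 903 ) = 1806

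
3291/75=1097/25 = 43.88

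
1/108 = 1/108 = 0.01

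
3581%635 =406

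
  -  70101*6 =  -420606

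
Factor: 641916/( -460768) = -2^( - 3)*3^2*7^( - 1 )*11^(-1)*17^(-1 )*1621^1 = - 14589/10472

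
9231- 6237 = 2994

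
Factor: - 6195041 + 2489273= -3705768 = - 2^3 * 3^2 * 11^1*4679^1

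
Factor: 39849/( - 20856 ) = -13283/6952 = - 2^( - 3)*11^( - 1) *37^1*79^(-1) * 359^1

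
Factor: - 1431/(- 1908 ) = 2^( - 2 )*3^1 = 3/4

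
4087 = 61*67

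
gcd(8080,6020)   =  20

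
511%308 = 203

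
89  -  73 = 16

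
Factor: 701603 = 7^1*73^1*1373^1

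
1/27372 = 1/27372 = 0.00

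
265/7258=265/7258=0.04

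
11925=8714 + 3211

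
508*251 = 127508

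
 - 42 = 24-66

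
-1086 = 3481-4567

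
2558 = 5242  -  2684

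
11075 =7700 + 3375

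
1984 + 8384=10368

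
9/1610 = 9/1610 = 0.01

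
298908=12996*23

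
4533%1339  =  516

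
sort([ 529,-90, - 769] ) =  [ - 769  , - 90, 529]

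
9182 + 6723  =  15905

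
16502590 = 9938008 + 6564582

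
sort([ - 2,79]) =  [ - 2,79]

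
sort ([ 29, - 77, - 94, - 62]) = [ - 94, - 77, - 62,  29] 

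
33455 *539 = 18032245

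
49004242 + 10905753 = 59909995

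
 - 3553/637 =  - 3553/637 = - 5.58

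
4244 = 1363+2881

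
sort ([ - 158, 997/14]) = [- 158, 997/14 ]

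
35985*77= 2770845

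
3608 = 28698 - 25090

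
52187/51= 52187/51 = 1023.27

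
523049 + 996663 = 1519712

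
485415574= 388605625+96809949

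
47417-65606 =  - 18189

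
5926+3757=9683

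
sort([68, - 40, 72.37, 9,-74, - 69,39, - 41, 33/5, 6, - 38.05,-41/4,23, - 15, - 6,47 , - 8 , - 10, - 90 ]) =[ - 90, - 74, - 69, - 41,  -  40, - 38.05,  -  15 , -41/4, - 10, - 8, - 6,6 , 33/5,  9,23, 39,47,68, 72.37 ]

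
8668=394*22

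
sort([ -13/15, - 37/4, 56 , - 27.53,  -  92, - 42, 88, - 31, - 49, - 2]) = [ - 92, - 49, - 42, - 31, - 27.53, - 37/4,- 2, -13/15, 56, 88] 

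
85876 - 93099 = - 7223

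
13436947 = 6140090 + 7296857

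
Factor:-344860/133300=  - 401/155 = - 5^( - 1) *31^( - 1 )*401^1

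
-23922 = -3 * 7974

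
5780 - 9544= - 3764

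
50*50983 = 2549150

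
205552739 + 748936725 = 954489464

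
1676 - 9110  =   -7434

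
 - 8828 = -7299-1529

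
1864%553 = 205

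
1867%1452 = 415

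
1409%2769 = 1409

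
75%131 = 75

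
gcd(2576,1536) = 16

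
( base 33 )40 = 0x84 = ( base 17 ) 7d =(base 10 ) 132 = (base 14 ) 96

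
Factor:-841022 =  - 2^1*7^1*13^1 * 4621^1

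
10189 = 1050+9139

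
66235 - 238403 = - 172168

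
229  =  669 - 440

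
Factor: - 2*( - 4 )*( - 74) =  - 2^4 * 37^1 = -592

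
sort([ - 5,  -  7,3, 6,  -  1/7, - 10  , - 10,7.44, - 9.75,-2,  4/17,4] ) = [ - 10,  -  10, - 9.75,-7, - 5, - 2, - 1/7, 4/17, 3,4, 6,7.44]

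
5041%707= 92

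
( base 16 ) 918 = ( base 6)14440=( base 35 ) 1vi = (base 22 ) 4hi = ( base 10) 2328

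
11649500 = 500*23299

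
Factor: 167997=3^1*29^1*1931^1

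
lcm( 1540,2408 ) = 132440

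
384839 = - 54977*( - 7) 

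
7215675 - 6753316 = 462359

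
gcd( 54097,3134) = 1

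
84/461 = 84/461= 0.18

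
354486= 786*451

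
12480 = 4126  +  8354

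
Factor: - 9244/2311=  - 4 = - 2^2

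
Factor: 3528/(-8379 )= - 2^3 * 19^ ( - 1) = - 8/19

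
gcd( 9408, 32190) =6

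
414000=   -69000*( - 6) 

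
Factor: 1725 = 3^1*5^2*23^1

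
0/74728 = 0 = 0.00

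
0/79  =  0 = 0.00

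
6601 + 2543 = 9144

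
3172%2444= 728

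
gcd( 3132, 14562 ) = 18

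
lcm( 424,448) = 23744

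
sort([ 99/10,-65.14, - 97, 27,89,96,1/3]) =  [-97,-65.14, 1/3, 99/10, 27, 89, 96] 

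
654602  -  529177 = 125425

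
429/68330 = 429/68330  =  0.01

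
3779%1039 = 662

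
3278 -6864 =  - 3586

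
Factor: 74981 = 97^1*773^1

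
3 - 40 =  - 37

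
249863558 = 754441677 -504578119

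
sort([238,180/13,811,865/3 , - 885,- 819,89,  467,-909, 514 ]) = [  -  909,-885, - 819,180/13, 89,238,865/3, 467, 514 , 811]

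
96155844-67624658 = 28531186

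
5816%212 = 92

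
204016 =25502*8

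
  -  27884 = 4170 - 32054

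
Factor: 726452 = 2^2*193^1*941^1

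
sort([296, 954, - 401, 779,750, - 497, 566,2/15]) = [ - 497, - 401,2/15,296,566 , 750,779 , 954]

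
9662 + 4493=14155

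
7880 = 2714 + 5166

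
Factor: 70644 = 2^2*3^1 * 7^1 * 29^2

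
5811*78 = 453258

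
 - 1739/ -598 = 1739/598 = 2.91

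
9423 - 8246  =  1177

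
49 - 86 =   -  37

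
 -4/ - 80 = 1/20 =0.05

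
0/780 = 0  =  0.00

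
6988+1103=8091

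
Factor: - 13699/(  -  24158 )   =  2^(-1 )*7^1*19^1*47^( - 1 ) * 103^1*257^( - 1)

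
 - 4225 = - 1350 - 2875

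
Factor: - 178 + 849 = 671=11^1*61^1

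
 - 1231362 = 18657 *( - 66)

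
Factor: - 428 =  - 2^2*107^1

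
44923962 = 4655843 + 40268119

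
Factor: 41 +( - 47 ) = -6= - 2^1*3^1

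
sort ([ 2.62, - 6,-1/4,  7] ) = [  -  6, - 1/4  ,  2.62 , 7]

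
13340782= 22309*598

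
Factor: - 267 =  -3^1 * 89^1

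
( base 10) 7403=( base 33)6QB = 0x1ceb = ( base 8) 16353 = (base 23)dmk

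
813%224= 141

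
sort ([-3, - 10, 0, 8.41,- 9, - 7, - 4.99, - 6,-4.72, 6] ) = [-10,-9,-7,-6, - 4.99,- 4.72, - 3, 0 , 6,8.41]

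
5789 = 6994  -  1205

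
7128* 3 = 21384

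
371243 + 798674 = 1169917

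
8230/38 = 4115/19=216.58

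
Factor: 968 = 2^3*11^2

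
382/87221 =382/87221 = 0.00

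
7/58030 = 1/8290 = 0.00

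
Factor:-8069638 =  - 2^1*43^1*103^1*911^1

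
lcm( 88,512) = 5632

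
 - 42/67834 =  - 21/33917 = - 0.00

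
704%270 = 164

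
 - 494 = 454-948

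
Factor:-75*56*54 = -226800 = - 2^4 * 3^4*5^2*7^1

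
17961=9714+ 8247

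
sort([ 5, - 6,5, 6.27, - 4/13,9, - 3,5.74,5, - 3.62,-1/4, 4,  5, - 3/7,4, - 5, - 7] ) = [ - 7 , - 6,-5, - 3.62, - 3, - 3/7, - 4/13, - 1/4,4, 4, 5, 5 , 5,5,  5.74,6.27,9] 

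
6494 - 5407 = 1087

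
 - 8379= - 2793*3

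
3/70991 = 3/70991 = 0.00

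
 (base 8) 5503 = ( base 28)3ir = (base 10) 2883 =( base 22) 5l1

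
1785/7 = 255 = 255.00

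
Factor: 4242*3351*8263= 117458065746=2^1*3^2 *7^1 *101^1 * 1117^1*8263^1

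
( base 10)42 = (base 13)33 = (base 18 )26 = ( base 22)1K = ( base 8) 52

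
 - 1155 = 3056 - 4211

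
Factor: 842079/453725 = 3^1*5^( - 2)*7^1*18149^( - 1 )*40099^1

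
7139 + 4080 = 11219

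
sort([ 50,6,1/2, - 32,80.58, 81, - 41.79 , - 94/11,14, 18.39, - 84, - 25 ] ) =[ - 84, - 41.79, - 32 , - 25, - 94/11,1/2,  6, 14,18.39,50,80.58, 81 ]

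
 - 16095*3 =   -  48285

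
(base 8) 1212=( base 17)244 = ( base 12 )462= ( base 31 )KU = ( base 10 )650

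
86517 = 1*86517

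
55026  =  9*6114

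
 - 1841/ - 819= 2+29/117 = 2.25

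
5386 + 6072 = 11458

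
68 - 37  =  31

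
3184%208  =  64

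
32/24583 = 32/24583  =  0.00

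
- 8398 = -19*442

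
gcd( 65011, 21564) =1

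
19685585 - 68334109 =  - 48648524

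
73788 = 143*516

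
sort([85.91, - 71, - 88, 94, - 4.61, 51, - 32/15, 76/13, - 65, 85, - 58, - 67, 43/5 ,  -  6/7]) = [ - 88, - 71, -67, - 65, - 58,-4.61, - 32/15, - 6/7, 76/13,43/5, 51, 85,85.91, 94] 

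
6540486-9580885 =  - 3040399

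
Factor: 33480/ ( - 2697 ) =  - 2^3*3^2*5^1*29^( - 1) = -360/29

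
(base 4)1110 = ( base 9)103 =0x54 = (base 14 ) 60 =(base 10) 84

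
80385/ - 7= -80385/7 = -11483.57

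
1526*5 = 7630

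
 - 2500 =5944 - 8444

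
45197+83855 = 129052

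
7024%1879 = 1387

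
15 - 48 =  - 33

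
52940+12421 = 65361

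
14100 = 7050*2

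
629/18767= 629/18767   =  0.03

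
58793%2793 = 140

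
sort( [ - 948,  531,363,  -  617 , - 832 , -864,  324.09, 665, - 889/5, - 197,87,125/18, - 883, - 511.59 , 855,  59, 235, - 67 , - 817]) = [ - 948, - 883, - 864,-832,-817, - 617, - 511.59, - 197, - 889/5,-67, 125/18,59,87, 235, 324.09,363, 531,  665, 855 ]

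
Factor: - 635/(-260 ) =127/52 = 2^( - 2)*13^( - 1)*127^1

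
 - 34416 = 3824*( - 9 ) 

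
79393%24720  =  5233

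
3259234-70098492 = -66839258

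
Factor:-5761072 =  -  2^4*47^2*163^1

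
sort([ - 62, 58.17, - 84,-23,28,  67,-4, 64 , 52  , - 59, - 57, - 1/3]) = [ -84 , - 62, - 59, - 57, - 23,- 4, - 1/3, 28, 52, 58.17, 64, 67 ]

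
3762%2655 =1107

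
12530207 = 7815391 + 4714816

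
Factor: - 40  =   - 2^3 * 5^1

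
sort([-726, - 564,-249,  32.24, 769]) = [ - 726,  -  564  ,-249, 32.24,769 ]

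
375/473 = 375/473 = 0.79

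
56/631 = 56/631=0.09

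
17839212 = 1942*9186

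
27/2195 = 27/2195 = 0.01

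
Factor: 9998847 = 3^2*1110983^1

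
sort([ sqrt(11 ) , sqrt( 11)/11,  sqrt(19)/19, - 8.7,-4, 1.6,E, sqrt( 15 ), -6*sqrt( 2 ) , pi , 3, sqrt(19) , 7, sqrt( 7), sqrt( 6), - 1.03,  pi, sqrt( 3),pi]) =[ - 8.7,-6*sqrt( 2),-4,-1.03, sqrt( 19 )/19, sqrt ( 11)/11,1.6, sqrt(3 ),sqrt(6 ),sqrt (7 ), E, 3, pi, pi,pi, sqrt (11),sqrt ( 15), sqrt( 19), 7 ] 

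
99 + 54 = 153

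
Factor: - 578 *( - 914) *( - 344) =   -  2^5*17^2*43^1*457^1 = -  181732448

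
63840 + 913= 64753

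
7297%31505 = 7297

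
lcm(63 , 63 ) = 63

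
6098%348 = 182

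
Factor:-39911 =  - 107^1*373^1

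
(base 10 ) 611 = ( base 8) 1143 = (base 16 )263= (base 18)1fh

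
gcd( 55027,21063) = 7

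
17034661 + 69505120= 86539781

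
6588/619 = 6588/619= 10.64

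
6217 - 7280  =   - 1063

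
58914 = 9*6546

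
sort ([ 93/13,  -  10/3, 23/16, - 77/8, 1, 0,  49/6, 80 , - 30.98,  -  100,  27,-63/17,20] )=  [ - 100, - 30.98, - 77/8,-63/17, - 10/3,  0,1, 23/16, 93/13,49/6,20,27, 80]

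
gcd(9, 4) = 1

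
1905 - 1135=770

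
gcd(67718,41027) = 7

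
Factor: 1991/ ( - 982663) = -157^( - 1)*181^1*569^(-1) = -181/89333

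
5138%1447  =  797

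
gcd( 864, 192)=96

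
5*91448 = 457240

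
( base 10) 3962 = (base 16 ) F7A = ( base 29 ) 4ki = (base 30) 4c2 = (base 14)1630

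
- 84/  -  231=4/11=0.36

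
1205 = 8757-7552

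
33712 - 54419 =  - 20707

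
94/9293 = 94/9293= 0.01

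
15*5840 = 87600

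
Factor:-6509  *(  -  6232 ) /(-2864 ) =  -5070511/358 = - 2^( - 1 )*19^1*23^1*41^1*179^ ( - 1 )*283^1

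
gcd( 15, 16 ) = 1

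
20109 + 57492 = 77601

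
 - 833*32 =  - 26656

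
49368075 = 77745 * 635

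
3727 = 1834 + 1893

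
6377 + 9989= 16366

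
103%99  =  4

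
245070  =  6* 40845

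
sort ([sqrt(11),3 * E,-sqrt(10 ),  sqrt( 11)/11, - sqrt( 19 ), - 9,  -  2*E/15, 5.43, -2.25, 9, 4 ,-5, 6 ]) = [ - 9, - 5, - sqrt( 19) , - sqrt(10),-2.25, - 2*E/15,  sqrt(11)/11 , sqrt( 11) , 4, 5.43, 6, 3* E, 9] 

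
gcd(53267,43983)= 1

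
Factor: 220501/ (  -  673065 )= -3^( - 2 ) * 5^( - 1 )*23^1*9587^1*14957^( - 1) 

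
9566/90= 106 + 13/45 = 106.29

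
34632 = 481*72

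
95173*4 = 380692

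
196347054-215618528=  - 19271474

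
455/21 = 65/3 = 21.67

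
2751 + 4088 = 6839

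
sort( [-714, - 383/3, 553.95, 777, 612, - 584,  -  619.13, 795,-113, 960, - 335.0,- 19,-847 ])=[ - 847, -714,-619.13,  -  584,-335.0, - 383/3,-113, - 19,553.95, 612,  777,795,  960]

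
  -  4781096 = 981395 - 5762491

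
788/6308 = 197/1577 = 0.12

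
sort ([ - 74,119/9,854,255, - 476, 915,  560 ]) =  [ -476, - 74, 119/9, 255,  560, 854,  915 ] 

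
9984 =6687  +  3297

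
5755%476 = 43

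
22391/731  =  30  +  461/731  =  30.63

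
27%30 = 27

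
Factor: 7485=3^1*5^1 *499^1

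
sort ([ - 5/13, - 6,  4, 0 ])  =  [-6,-5/13,0,4 ] 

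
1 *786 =786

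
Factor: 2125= 5^3*17^1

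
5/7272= 5/7272 = 0.00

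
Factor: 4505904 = 2^4 * 3^2*13^1*29^1 * 83^1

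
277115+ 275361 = 552476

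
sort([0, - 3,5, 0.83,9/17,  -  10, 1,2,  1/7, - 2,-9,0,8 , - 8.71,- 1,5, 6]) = [ - 10, - 9, - 8.71, - 3,-2,-1,0,0, 1/7,9/17,0.83, 1,2,5 , 5,6,8]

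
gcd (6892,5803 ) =1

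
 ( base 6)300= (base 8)154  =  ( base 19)5D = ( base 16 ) 6C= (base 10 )108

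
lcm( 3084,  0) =0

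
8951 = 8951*1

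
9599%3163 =110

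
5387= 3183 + 2204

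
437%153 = 131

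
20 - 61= - 41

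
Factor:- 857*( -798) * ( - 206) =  - 2^2 *3^1 * 7^1*19^1 * 103^1 * 857^1 =- 140880516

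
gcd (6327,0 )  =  6327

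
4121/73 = 4121/73=56.45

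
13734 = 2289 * 6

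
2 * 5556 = 11112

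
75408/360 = 3142/15 = 209.47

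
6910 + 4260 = 11170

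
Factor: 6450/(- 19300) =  -2^( -1)*3^1*43^1* 193^( - 1 ) = - 129/386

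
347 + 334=681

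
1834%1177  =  657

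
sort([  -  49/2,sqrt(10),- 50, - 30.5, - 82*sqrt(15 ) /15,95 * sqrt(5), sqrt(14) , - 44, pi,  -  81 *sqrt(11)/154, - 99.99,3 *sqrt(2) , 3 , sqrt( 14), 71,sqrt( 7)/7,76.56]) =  [ - 99.99,  -  50, - 44, - 30.5,- 49/2,  -  82*sqrt(15)/15, - 81*sqrt( 11)/154, sqrt( 7)/7, 3, pi,sqrt(10),sqrt( 14),sqrt(14),3*  sqrt(2),71, 76.56, 95*sqrt(5 )]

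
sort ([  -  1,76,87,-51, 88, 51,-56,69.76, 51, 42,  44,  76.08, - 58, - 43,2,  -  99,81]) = [ - 99,-58, - 56, - 51,-43, - 1,2 , 42,44,51,51,69.76,76, 76.08,81, 87, 88 ] 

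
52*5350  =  278200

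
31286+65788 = 97074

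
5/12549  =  5/12549= 0.00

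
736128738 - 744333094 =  - 8204356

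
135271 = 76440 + 58831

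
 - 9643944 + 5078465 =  - 4565479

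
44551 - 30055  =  14496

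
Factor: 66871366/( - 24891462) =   -  33435683/12445731 = - 3^( - 5)*113^1 * 449^1*659^1*51217^( - 1 ) 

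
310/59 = 5 + 15/59= 5.25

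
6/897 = 2/299 = 0.01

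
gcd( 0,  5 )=5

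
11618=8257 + 3361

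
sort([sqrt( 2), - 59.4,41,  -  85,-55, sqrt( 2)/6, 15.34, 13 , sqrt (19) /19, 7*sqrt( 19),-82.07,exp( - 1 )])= [ - 85, - 82.07, - 59.4, - 55,sqrt( 19) /19,  sqrt(2)/6,exp( - 1 ),sqrt(2 ), 13,15.34, 7*sqrt( 19),41]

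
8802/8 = 4401/4 = 1100.25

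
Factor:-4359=-3^1*1453^1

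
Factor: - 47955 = -3^1*5^1*23^1*139^1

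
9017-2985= 6032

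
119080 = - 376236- - 495316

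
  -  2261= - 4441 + 2180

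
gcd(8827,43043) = 91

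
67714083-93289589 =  - 25575506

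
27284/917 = 29 + 691/917 = 29.75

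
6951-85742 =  - 78791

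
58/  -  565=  - 58/565 =- 0.10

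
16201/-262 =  - 62 + 43/262 =- 61.84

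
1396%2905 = 1396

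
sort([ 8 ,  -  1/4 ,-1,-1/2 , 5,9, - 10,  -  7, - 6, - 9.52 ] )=[-10,-9.52,-7, - 6, - 1,- 1/2,-1/4, 5, 8, 9]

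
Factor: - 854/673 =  -2^1*7^1*61^1*673^( - 1 ) 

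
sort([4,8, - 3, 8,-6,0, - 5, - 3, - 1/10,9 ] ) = [ -6, - 5, - 3 , - 3 , - 1/10,0,4, 8, 8, 9]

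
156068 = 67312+88756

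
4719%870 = 369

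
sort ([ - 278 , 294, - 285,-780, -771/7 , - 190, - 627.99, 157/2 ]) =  [  -  780, - 627.99,  -  285, - 278,  -  190,-771/7,157/2, 294 ]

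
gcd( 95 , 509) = 1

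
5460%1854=1752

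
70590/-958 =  - 74 + 151/479 = - 73.68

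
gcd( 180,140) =20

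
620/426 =310/213 = 1.46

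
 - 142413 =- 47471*3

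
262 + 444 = 706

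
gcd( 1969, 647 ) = 1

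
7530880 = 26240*287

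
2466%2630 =2466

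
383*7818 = 2994294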